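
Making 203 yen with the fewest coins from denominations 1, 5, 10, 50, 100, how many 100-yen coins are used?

203 = 2×100 + 3×1
Count of 100: 2

2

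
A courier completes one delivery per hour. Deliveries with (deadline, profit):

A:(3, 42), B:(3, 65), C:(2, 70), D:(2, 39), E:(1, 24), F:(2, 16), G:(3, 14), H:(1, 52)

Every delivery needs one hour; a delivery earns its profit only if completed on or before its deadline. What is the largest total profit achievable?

Take jobs in profit order; each goes to the latest open slot no later than its deadline.
By profit: C(d2,70), B(d3,65), H(d1,52), A(d3,42), D(d2,39), E(d1,24), F(d2,16), G(d3,14)
C→slot 2; B→slot 3; H→slot 1; A skipped; D skipped; E skipped; F skipped; G skipped.
Profit = 52 + 70 + 65 = 187

187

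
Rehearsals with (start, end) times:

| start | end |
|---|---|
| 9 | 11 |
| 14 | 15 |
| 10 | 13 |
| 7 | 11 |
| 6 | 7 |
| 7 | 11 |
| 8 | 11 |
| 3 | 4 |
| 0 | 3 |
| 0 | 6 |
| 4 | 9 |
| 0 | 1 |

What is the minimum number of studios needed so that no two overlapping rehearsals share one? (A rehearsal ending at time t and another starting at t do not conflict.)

5

Count concurrent intervals with a sweep; the peak is the room count.
starts: [0, 0, 0, 3, 4, 6, 7, 7, 8, 9, 10, 14]
ends:   [1, 3, 4, 6, 7, 9, 11, 11, 11, 11, 13, 15]
s0→1 s0→2 s0→3 e1→2 e3→1 s3→2 e4→1 s4→2 e6→1 s6→2 e7→1 s7→2 s7→3 s8→4 e9→3 s9→4 s10→5  — peak 5.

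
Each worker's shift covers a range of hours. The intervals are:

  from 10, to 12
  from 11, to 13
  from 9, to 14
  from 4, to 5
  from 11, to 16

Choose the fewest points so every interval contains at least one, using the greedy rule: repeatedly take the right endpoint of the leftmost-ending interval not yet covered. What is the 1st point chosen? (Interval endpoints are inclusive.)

Sorted: [4,5] [10,12] [11,13] [9,14] [11,16]
{[4,5]} hit by 5; {[10,12],[11,13],[9,14],[11,16]} hit by 12.
Points: 5, 12 (2 total).

5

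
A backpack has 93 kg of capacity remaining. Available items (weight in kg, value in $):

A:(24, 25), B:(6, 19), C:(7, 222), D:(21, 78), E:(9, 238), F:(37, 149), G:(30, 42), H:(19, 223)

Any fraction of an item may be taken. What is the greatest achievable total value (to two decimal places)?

Sort by value per unit weight and fill in that order.
Order: C (222/7=31.71) > E (238/9=26.44) > H (223/19=11.74) > F (149/37=4.03) > D (78/21=3.71) > B (19/6=3.17) > G (42/30=1.40) > A (25/24=1.04)
Fill: take C (7 @ 222) → take E (9 @ 238) → take H (19 @ 223) → take F (37 @ 149) → take D (21 @ 78); 93/93 used.
Total value = 910.00

910.00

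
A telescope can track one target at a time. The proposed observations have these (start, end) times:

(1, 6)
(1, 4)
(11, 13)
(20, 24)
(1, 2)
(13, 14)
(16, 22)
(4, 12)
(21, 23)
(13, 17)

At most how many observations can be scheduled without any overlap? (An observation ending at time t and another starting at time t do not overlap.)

Greedy by earliest finish: after sorting by end time, pick each interval compatible with the last pick.
By end time: (1,2), (1,4), (1,6), (4,12), (11,13), (13,14), (13,17), (16,22), (21,23), (20,24).
Pick (1,2); next start ≥ 2 → (4,12); next start ≥ 12 → (13,14); next start ≥ 14 → (16,22).
Selected 4 observations.

4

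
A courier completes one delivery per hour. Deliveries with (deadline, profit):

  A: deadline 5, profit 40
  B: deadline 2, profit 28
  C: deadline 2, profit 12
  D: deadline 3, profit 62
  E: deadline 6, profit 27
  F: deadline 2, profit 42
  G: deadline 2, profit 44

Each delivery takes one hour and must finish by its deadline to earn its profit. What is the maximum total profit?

215

Sort by profit descending; place each in the latest free slot ≤ its deadline.
Profit order: D=62 G=44 F=42 A=40 B=28 E=27 C=12
Assign: D→slot 3, G→slot 2, F→slot 1, A→slot 5, B skipped, E→slot 6, C skipped.
Slots: [1:F] [2:G] [3:D] [5:A] [6:E]
Profit = 42 + 44 + 62 + 40 + 27 = 215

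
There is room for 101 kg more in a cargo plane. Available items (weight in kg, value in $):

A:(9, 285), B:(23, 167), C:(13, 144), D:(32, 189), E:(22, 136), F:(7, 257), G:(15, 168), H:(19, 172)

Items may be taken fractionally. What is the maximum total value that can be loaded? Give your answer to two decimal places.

Sort by value per unit weight and fill in that order.
Ratios (sorted): F 36.71, A 31.67, G 11.20, C 11.08, H 9.05, B 7.26, E 6.18, D 5.91
take F (7 @ 257); take A (9 @ 285); take G (15 @ 168); take C (13 @ 144); take H (19 @ 172); take B (23 @ 167); take 15/22 of E → 92.73. Capacity used 101/101.
Total value = 1285.73

1285.73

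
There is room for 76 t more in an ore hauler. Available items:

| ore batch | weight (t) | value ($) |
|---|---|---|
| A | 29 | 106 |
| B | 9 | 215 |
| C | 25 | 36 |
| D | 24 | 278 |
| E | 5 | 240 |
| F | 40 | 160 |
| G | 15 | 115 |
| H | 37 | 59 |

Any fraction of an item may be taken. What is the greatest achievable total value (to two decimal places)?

940.00

Order: E (240/5=48.00) > B (215/9=23.89) > D (278/24=11.58) > G (115/15=7.67) > F (160/40=4.00) > A (106/29=3.66) > H (59/37=1.59) > C (36/25=1.44)
Fill: take E (5 @ 240) → take B (9 @ 215) → take D (24 @ 278) → take G (15 @ 115) → take 23/40 of F → 92.00; 76/76 used.
Total value = 940.00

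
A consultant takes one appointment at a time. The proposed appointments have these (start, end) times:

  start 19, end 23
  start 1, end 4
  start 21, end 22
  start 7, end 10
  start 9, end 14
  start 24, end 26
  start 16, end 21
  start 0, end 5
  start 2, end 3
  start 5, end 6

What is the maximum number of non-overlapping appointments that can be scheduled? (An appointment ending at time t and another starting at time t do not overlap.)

6

By end time: (2,3), (1,4), (0,5), (5,6), (7,10), (9,14), (16,21), (21,22), (19,23), (24,26).
Pick (2,3); next start ≥ 3 → (5,6); next start ≥ 6 → (7,10); next start ≥ 10 → (16,21); next start ≥ 21 → (21,22); next start ≥ 22 → (24,26).
Selected 6 appointments.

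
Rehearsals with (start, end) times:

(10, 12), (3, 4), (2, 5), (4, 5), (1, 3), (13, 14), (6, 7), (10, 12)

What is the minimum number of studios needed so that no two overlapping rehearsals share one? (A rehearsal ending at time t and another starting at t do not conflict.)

Count concurrent intervals with a sweep; the peak is the room count.
starts: [1, 2, 3, 4, 6, 10, 10, 13]
ends:   [3, 4, 5, 5, 7, 12, 12, 14]
s1→1 s2→2  — peak 2.

2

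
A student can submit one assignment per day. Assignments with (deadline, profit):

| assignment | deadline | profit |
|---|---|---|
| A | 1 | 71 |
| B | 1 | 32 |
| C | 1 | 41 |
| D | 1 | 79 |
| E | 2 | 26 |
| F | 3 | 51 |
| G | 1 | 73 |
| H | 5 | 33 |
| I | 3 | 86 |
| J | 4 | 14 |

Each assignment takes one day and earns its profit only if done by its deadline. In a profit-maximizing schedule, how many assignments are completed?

5

Profit order: I=86 D=79 G=73 A=71 F=51 C=41 H=33 B=32 E=26 J=14
Assign: I→slot 3, D→slot 1, G skipped, A skipped, F→slot 2, C skipped, H→slot 5, B skipped, E skipped, J→slot 4.
Slots: [1:D] [2:F] [3:I] [4:J] [5:H]
5 of 10 scheduled.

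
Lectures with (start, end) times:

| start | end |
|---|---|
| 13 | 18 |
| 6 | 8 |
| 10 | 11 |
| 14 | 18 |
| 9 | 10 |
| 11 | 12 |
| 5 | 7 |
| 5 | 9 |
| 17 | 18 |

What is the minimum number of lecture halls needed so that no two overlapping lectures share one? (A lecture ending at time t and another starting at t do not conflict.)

3

The answer is the maximum number of intervals overlapping at any instant.
Events (time:±→running): 5:+→1 5:+→2 6:+→3 … peak 3.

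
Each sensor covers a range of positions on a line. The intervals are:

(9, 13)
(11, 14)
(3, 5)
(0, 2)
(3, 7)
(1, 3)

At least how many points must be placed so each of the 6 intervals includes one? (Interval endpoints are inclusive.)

3

Sort by right endpoint; whenever an interval is uncovered, place a point at its right end.
Sorted: [0,2] [1,3] [3,5] [3,7] [9,13] [11,14]
{[0,2],[1,3]} hit by 2; {[3,5],[3,7]} hit by 5; {[9,13],[11,14]} hit by 13.
Points: 2, 5, 13 (3 total).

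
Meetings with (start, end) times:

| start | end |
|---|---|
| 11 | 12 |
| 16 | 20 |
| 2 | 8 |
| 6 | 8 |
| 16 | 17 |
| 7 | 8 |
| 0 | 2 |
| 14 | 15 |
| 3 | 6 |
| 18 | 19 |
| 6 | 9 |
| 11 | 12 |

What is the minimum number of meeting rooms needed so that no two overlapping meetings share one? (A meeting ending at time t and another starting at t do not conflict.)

4

The answer is the maximum number of intervals overlapping at any instant.
Events (time:±→running): 0:+→1 2:-→0 2:+→1 3:+→2 6:-→1 6:+→2 6:+→3 7:+→4 … peak 4.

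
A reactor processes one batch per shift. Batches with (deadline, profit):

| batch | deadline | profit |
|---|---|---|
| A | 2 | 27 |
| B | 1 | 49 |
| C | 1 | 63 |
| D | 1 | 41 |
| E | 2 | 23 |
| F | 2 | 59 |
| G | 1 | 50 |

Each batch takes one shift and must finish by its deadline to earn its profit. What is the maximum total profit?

122

By profit: C(d1,63), F(d2,59), G(d1,50), B(d1,49), D(d1,41), A(d2,27), E(d2,23)
C→slot 1; F→slot 2; G skipped; B skipped; D skipped; A skipped; E skipped.
Profit = 63 + 59 = 122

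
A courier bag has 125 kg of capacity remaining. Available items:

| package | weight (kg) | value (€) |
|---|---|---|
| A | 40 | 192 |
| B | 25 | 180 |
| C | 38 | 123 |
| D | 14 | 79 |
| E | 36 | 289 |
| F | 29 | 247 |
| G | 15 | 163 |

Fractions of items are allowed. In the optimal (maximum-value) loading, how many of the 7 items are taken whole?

5

Order: G (163/15=10.87) > F (247/29=8.52) > E (289/36=8.03) > B (180/25=7.20) > D (79/14=5.64) > A (192/40=4.80) > C (123/38=3.24)
Fill: take G (15 @ 163) → take F (29 @ 247) → take E (36 @ 289) → take B (25 @ 180) → take D (14 @ 79) → take 6/40 of A → 28.80; 125/125 used.
5 item(s) taken whole; one partial (take 6/40 of A).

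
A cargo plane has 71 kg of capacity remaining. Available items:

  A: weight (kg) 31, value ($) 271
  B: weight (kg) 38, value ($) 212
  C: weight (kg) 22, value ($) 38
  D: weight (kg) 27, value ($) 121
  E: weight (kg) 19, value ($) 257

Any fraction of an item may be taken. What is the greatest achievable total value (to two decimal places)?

645.16

Order: E (257/19=13.53) > A (271/31=8.74) > B (212/38=5.58) > D (121/27=4.48) > C (38/22=1.73)
Fill: take E (19 @ 257) → take A (31 @ 271) → take 21/38 of B → 117.16; 71/71 used.
Total value = 645.16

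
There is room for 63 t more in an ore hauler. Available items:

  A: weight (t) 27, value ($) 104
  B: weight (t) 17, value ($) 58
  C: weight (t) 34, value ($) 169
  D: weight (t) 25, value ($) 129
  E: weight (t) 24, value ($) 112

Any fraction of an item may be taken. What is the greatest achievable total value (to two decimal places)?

316.67

Ratios (sorted): D 5.16, C 4.97, E 4.67, A 3.85, B 3.41
take D (25 @ 129); take C (34 @ 169); take 4/24 of E → 18.67. Capacity used 63/63.
Total value = 316.67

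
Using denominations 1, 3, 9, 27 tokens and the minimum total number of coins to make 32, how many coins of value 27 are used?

1

Use the largest denomination that fits, subtract, and repeat.
32 − 1×27→5 − 1×3→2 − 2×1→0
Count of 27: 1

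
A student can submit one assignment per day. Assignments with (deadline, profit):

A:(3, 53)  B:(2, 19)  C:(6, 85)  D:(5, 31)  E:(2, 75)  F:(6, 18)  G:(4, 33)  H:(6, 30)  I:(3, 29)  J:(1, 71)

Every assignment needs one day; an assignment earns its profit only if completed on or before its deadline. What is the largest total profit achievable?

348

Sort by profit descending; place each in the latest free slot ≤ its deadline.
Profit order: C=85 E=75 J=71 A=53 G=33 D=31 H=30 I=29 B=19 F=18
Assign: C→slot 6, E→slot 2, J→slot 1, A→slot 3, G→slot 4, D→slot 5, H skipped, I skipped, B skipped, F skipped.
Slots: [1:J] [2:E] [3:A] [4:G] [5:D] [6:C]
Profit = 71 + 75 + 53 + 33 + 31 + 85 = 348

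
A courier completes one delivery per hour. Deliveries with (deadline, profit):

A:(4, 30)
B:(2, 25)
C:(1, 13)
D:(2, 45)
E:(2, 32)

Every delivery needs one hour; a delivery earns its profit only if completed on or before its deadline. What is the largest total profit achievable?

By profit: D(d2,45), E(d2,32), A(d4,30), B(d2,25), C(d1,13)
D→slot 2; E→slot 1; A→slot 4; B skipped; C skipped.
Profit = 32 + 45 + 30 = 107

107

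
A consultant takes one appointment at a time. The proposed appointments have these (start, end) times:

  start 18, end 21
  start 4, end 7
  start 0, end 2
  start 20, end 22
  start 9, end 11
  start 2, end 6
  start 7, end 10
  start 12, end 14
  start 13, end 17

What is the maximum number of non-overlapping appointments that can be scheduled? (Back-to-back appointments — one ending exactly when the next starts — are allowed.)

5

By end time: (0,2), (2,6), (4,7), (7,10), (9,11), (12,14), (13,17), (18,21), (20,22).
Pick (0,2); next start ≥ 2 → (2,6); next start ≥ 6 → (7,10); next start ≥ 10 → (12,14); next start ≥ 14 → (18,21).
Selected 5 appointments.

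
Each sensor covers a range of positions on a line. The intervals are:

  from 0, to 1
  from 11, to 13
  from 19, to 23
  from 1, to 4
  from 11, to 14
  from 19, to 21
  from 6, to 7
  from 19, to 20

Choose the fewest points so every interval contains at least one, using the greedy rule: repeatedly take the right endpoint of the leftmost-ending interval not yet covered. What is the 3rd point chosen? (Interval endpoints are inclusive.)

Process intervals by earliest right end; each time one isn't hit yet, stab at its right endpoint.
By right end: [0,1]  [1,4]  [6,7]  [11,13]  [11,14]  [19,20]  [19,21]  [19,23]
[0,1] uncovered → point at 1; [6,7] uncovered → point at 7; [11,13] uncovered → point at 13; [19,20] uncovered → point at 20.
Points: 1, 7, 13, 20 (4 total).

13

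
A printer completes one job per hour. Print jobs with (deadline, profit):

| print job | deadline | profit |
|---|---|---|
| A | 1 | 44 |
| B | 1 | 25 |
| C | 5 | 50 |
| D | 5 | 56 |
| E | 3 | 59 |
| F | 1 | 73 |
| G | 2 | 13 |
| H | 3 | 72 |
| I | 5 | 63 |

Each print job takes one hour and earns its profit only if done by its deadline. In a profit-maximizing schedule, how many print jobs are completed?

5

Take jobs in profit order; each goes to the latest open slot no later than its deadline.
By profit: F(d1,73), H(d3,72), I(d5,63), E(d3,59), D(d5,56), C(d5,50), A(d1,44), B(d1,25), G(d2,13)
F→slot 1; H→slot 3; I→slot 5; E→slot 2; D→slot 4; C skipped; A skipped; B skipped; G skipped.
5 of 9 scheduled.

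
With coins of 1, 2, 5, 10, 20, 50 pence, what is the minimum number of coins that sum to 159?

6

Use the largest denomination that fits, subtract, and repeat.
159 − 3×50→9 − 1×5→4 − 2×2→0
Total coins = 3 + 1 + 2 = 6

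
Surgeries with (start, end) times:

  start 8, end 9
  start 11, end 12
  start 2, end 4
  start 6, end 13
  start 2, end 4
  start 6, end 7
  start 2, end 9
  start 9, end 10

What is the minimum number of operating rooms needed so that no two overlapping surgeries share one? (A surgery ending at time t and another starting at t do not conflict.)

3

The answer is the maximum number of intervals overlapping at any instant.
Events (time:±→running): 2:+→1 2:+→2 2:+→3 … peak 3.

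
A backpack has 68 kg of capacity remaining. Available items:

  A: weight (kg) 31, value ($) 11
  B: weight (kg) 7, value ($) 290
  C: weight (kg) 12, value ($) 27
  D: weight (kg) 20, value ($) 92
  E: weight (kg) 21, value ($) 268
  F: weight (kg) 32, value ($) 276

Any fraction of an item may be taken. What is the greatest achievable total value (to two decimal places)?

870.80

Sort by value per unit weight and fill in that order.
Order: B (290/7=41.43) > E (268/21=12.76) > F (276/32=8.62) > D (92/20=4.60) > C (27/12=2.25) > A (11/31=0.35)
Fill: take B (7 @ 290) → take E (21 @ 268) → take F (32 @ 276) → take 8/20 of D → 36.80; 68/68 used.
Total value = 870.80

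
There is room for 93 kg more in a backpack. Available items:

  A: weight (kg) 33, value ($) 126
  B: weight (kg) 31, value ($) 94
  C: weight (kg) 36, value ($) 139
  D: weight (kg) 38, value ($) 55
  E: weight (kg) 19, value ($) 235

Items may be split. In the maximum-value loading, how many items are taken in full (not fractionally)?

3

Sort by value per unit weight and fill in that order.
Ratios (sorted): E 12.37, C 3.86, A 3.82, B 3.03, D 1.45
take E (19 @ 235); take C (36 @ 139); take A (33 @ 126); take 5/31 of B → 15.16. Capacity used 93/93.
3 item(s) taken whole; one partial (take 5/31 of B).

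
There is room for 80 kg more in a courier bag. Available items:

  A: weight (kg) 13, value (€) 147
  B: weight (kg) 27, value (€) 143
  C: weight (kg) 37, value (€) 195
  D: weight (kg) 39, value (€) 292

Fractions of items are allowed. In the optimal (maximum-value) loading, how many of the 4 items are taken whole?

3

Sort by value per unit weight and fill in that order.
Ratios (sorted): A 11.31, D 7.49, B 5.30, C 5.27
take A (13 @ 147); take D (39 @ 292); take B (27 @ 143); take 1/37 of C → 5.27. Capacity used 80/80.
3 item(s) taken whole; one partial (take 1/37 of C).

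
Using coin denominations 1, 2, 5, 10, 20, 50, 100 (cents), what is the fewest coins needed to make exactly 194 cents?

6

194 = 1×100 + 1×50 + 2×20 + 2×2
Total coins = 1 + 1 + 2 + 2 = 6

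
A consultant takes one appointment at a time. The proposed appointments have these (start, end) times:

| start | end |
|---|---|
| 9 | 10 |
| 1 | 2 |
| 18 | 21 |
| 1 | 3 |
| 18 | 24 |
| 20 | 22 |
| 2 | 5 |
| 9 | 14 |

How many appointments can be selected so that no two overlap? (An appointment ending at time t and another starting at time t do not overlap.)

4

Greedy by earliest finish: after sorting by end time, pick each interval compatible with the last pick.
By end time: (1,2), (1,3), (2,5), (9,10), (9,14), (18,21), (20,22), (18,24).
Pick (1,2); next start ≥ 2 → (2,5); next start ≥ 5 → (9,10); next start ≥ 10 → (18,21).
Selected 4 appointments.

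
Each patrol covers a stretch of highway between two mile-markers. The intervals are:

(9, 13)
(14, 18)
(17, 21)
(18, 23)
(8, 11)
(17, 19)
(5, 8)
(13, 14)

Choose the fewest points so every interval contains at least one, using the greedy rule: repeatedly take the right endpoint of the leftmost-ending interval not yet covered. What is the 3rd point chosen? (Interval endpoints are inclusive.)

18

Sorted: [5,8] [8,11] [9,13] [13,14] [14,18] [17,19] [17,21] [18,23]
{[5,8],[8,11]} hit by 8; {[9,13],[13,14]} hit by 13; {[14,18],[17,19],[17,21],[18,23]} hit by 18.
Points: 8, 13, 18 (3 total).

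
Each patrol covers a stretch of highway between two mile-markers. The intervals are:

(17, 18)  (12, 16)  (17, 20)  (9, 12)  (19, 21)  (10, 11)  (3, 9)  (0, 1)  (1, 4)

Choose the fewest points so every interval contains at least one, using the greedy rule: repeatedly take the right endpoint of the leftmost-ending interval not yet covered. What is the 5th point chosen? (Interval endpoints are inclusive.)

18

Process intervals by earliest right end; each time one isn't hit yet, stab at its right endpoint.
Sorted: [0,1] [1,4] [3,9] [10,11] [9,12] [12,16] [17,18] [17,20] [19,21]
{[0,1],[1,4]} hit by 1; {[3,9]} hit by 9; {[10,11],[9,12]} hit by 11; {[12,16]} hit by 16; {[17,18],[17,20]} hit by 18; {[19,21]} hit by 21.
Points: 1, 9, 11, 16, 18, 21 (6 total).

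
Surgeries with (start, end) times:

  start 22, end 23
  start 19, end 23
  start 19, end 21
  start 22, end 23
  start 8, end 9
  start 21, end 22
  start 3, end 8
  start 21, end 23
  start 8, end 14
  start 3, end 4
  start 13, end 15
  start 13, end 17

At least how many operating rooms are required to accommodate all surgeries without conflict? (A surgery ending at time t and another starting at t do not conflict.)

The answer is the maximum number of intervals overlapping at any instant.
Events (time:±→running): 3:+→1 3:+→2 4:-→1 8:-→0 8:+→1 8:+→2 9:-→1 13:+→2 13:+→3 14:-→2 15:-→1 17:-→0 19:+→1 19:+→2 21:-→1 21:+→2 21:+→3 22:-→2 22:+→3 22:+→4 … peak 4.

4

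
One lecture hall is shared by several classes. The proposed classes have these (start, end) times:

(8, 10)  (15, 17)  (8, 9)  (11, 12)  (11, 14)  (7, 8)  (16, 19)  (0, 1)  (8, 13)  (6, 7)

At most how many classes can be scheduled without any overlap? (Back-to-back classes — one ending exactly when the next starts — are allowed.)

Order by finish time; keep every interval that doesn't clash with the previous kept one.
By end time: (0,1), (6,7), (7,8), (8,9), (8,10), (11,12), (8,13), (11,14), (15,17), (16,19).
Pick (0,1); next start ≥ 1 → (6,7); next start ≥ 7 → (7,8); next start ≥ 8 → (8,9); next start ≥ 9 → (11,12); next start ≥ 12 → (15,17).
Selected 6 classes.

6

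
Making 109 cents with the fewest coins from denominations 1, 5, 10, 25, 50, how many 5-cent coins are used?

1

Greedy: take as many of the largest coin as possible, then repeat with the remainder.
109 = 2×50 + 1×5 + 4×1
Count of 5: 1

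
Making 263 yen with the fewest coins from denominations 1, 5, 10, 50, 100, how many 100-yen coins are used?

2

263 − 2×100→63 − 1×50→13 − 1×10→3 − 3×1→0
Count of 100: 2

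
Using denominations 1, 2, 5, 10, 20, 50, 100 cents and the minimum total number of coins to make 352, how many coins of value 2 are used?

1

352 − 3×100→52 − 1×50→2 − 1×2→0
Count of 2: 1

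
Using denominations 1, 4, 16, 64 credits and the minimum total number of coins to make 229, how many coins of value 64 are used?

3

Use the largest denomination that fits, subtract, and repeat.
229 = 3×64 + 2×16 + 1×4 + 1×1
Count of 64: 3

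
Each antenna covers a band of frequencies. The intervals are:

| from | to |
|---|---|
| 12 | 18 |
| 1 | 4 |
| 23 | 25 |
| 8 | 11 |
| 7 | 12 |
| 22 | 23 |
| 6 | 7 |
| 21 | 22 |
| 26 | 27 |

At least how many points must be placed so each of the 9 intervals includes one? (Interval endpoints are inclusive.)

7

Process intervals by earliest right end; each time one isn't hit yet, stab at its right endpoint.
Sorted: [1,4] [6,7] [8,11] [7,12] [12,18] [21,22] [22,23] [23,25] [26,27]
{[1,4]} hit by 4; {[6,7]} hit by 7; {[8,11],[7,12]} hit by 11; {[12,18]} hit by 18; {[21,22],[22,23]} hit by 22; {[23,25]} hit by 25; {[26,27]} hit by 27.
Points: 4, 7, 11, 18, 22, 25, 27 (7 total).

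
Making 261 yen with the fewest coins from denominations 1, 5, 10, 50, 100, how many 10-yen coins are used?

1

Use the largest denomination that fits, subtract, and repeat.
261 − 2×100→61 − 1×50→11 − 1×10→1 − 1×1→0
Count of 10: 1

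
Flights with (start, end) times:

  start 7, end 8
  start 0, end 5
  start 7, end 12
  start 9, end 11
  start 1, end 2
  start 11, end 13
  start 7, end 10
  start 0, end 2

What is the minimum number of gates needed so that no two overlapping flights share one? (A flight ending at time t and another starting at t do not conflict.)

3

starts: [0, 0, 1, 7, 7, 7, 9, 11]
ends:   [2, 2, 5, 8, 10, 11, 12, 13]
s0→1 s0→2 s1→3  — peak 3.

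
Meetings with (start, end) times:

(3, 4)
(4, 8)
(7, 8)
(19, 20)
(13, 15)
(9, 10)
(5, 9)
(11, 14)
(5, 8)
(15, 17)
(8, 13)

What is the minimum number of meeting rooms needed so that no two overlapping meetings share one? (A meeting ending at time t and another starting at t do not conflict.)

4

The answer is the maximum number of intervals overlapping at any instant.
Events (time:±→running): 3:+→1 4:-→0 4:+→1 5:+→2 5:+→3 7:+→4 … peak 4.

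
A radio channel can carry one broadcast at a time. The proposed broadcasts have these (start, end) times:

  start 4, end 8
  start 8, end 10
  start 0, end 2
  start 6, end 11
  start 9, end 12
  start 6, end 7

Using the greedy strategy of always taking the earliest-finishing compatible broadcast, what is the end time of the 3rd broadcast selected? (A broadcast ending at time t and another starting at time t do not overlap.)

10

Sorted by end: (0,2)  (6,7)  (4,8)  (8,10)  (6,11)  (9,12)
take (0,2); take (6,7); skip (4,8); take (8,10).
Selected: (0,2) (6,7) (8,10)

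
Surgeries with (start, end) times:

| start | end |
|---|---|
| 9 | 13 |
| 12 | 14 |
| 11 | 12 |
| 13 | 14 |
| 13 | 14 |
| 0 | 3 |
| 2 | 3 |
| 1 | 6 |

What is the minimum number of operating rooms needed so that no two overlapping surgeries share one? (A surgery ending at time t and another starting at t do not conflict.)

3

Count concurrent intervals with a sweep; the peak is the room count.
Events (time:±→running): 0:+→1 1:+→2 2:+→3 … peak 3.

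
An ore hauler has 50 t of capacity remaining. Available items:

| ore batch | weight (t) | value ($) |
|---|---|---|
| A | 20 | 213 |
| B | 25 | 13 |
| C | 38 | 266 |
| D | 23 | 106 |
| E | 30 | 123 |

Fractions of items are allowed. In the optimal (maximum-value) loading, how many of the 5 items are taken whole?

Sort by value per unit weight and fill in that order.
Order: A (213/20=10.65) > C (266/38=7.00) > D (106/23=4.61) > E (123/30=4.10) > B (13/25=0.52)
Fill: take A (20 @ 213) → take 30/38 of C → 210.00; 50/50 used.
1 item(s) taken whole; one partial (take 30/38 of C).

1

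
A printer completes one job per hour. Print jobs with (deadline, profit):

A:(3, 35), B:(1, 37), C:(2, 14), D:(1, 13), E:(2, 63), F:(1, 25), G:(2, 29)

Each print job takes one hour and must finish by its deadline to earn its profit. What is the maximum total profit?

Profit order: E=63 B=37 A=35 G=29 F=25 C=14 D=13
Assign: E→slot 2, B→slot 1, A→slot 3, G skipped, F skipped, C skipped, D skipped.
Slots: [1:B] [2:E] [3:A]
Profit = 37 + 63 + 35 = 135

135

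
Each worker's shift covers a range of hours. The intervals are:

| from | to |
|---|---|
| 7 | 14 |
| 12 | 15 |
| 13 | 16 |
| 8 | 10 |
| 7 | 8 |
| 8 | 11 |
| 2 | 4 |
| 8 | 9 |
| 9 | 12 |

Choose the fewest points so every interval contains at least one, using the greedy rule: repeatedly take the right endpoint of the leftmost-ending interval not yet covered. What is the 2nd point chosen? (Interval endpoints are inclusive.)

8

Process intervals by earliest right end; each time one isn't hit yet, stab at its right endpoint.
Sorted: [2,4] [7,8] [8,9] [8,10] [8,11] [9,12] [7,14] [12,15] [13,16]
{[2,4]} hit by 4; {[7,8],[8,9],[8,10],[8,11]} hit by 8; {[9,12],[7,14],[12,15]} hit by 12; {[13,16]} hit by 16.
Points: 4, 8, 12, 16 (4 total).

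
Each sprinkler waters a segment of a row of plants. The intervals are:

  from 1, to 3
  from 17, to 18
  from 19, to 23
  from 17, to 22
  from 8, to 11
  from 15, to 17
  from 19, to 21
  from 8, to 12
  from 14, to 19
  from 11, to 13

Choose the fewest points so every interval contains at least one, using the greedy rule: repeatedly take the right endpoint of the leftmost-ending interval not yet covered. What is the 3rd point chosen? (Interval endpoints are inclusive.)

Sorted: [1,3] [8,11] [8,12] [11,13] [15,17] [17,18] [14,19] [19,21] [17,22] [19,23]
{[1,3]} hit by 3; {[8,11],[8,12],[11,13]} hit by 11; {[15,17],[17,18],[14,19]} hit by 17; {[19,21],[17,22],[19,23]} hit by 21.
Points: 3, 11, 17, 21 (4 total).

17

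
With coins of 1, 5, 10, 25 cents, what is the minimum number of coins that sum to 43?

43 − 1×25→18 − 1×10→8 − 1×5→3 − 3×1→0
Total coins = 1 + 1 + 1 + 3 = 6

6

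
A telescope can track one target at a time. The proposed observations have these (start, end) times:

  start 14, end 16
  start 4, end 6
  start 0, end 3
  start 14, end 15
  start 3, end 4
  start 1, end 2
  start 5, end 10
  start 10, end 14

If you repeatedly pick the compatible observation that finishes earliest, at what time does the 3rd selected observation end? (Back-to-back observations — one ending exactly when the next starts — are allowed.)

6

Order by finish time; keep every interval that doesn't clash with the previous kept one.
Sorted by end: (1,2)  (0,3)  (3,4)  (4,6)  (5,10)  (10,14)  (14,15)  (14,16)
take (1,2); take (3,4); take (4,6); skip (5,10); take (10,14); take (14,15).
Selected: (1,2) (3,4) (4,6) (10,14) (14,15)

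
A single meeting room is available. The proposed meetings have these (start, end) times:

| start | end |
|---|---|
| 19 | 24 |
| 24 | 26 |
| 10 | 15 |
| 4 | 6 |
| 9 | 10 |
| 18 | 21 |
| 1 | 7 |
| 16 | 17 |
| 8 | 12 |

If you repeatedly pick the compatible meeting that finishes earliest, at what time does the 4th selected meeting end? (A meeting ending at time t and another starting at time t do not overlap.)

Sort by end time and greedily take each interval whose start is ≥ the last chosen end.
Sorted by end: (4,6)  (1,7)  (9,10)  (8,12)  (10,15)  (16,17)  (18,21)  (19,24)  (24,26)
take (4,6); take (9,10); take (10,15); take (16,17); take (18,21); skip (19,24); take (24,26).
Selected: (4,6) (9,10) (10,15) (16,17) (18,21) (24,26)

17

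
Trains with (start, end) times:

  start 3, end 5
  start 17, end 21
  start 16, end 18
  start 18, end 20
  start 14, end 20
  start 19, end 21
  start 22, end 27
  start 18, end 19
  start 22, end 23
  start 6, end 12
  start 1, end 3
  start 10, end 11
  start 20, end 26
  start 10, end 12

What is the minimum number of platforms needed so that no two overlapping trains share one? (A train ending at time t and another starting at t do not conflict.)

4

starts: [1, 3, 6, 10, 10, 14, 16, 17, 18, 18, 19, 20, 22, 22]
ends:   [3, 5, 11, 12, 12, 18, 19, 20, 20, 21, 21, 23, 26, 27]
s1→1 e3→0 s3→1 e5→0 s6→1 s10→2 s10→3 e11→2 e12→1 e12→0 s14→1 s16→2 s17→3 e18→2 s18→3 s18→4  — peak 4.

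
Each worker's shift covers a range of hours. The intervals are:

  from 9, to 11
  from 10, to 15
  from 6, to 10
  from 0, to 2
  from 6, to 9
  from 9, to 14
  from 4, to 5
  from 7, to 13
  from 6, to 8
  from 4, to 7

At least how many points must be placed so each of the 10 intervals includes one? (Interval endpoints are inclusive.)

By right end: [0,2]  [4,5]  [4,7]  [6,8]  [6,9]  [6,10]  [9,11]  [7,13]  [9,14]  [10,15]
[0,2] uncovered → point at 2; [4,5] uncovered → point at 5; [6,8] uncovered → point at 8; [9,11] uncovered → point at 11.
Points: 2, 5, 8, 11 (4 total).

4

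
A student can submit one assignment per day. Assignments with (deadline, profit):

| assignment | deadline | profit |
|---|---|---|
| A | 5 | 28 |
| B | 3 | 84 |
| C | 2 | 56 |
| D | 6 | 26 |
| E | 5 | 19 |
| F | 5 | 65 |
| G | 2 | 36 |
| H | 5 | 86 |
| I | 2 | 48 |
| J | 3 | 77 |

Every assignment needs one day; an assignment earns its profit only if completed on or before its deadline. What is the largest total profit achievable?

394

Sort by profit descending; place each in the latest free slot ≤ its deadline.
By profit: H(d5,86), B(d3,84), J(d3,77), F(d5,65), C(d2,56), I(d2,48), G(d2,36), A(d5,28), D(d6,26), E(d5,19)
H→slot 5; B→slot 3; J→slot 2; F→slot 4; C→slot 1; I skipped; G skipped; A skipped; D→slot 6; E skipped.
Profit = 56 + 77 + 84 + 65 + 86 + 26 = 394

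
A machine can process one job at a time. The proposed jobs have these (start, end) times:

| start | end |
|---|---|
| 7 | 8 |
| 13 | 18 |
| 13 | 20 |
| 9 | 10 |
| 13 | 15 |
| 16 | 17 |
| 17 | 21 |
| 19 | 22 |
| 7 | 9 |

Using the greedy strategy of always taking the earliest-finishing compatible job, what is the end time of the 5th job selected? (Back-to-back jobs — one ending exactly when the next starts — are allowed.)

Greedy by earliest finish: after sorting by end time, pick each interval compatible with the last pick.
By end time: (7,8), (7,9), (9,10), (13,15), (16,17), (13,18), (13,20), (17,21), (19,22).
Pick (7,8); next start ≥ 8 → (9,10); next start ≥ 10 → (13,15); next start ≥ 15 → (16,17); next start ≥ 17 → (17,21).
Selected: (7,8) (9,10) (13,15) (16,17) (17,21)

21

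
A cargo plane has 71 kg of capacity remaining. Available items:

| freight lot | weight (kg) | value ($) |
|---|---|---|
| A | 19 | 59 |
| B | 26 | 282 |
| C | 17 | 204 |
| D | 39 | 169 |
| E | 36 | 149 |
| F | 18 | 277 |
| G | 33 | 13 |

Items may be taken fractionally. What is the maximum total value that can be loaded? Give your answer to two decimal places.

Greedy by value/weight ratio, highest first.
Order: F (277/18=15.39) > C (204/17=12.00) > B (282/26=10.85) > D (169/39=4.33) > E (149/36=4.14) > A (59/19=3.11) > G (13/33=0.39)
Fill: take F (18 @ 277) → take C (17 @ 204) → take B (26 @ 282) → take 10/39 of D → 43.33; 71/71 used.
Total value = 806.33

806.33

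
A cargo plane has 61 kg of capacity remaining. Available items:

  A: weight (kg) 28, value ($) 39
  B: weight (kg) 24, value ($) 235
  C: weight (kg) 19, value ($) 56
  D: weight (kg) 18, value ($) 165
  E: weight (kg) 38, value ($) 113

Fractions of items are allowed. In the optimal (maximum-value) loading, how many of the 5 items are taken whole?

Greedy by value/weight ratio, highest first.
Ratios (sorted): B 9.79, D 9.17, E 2.97, C 2.95, A 1.39
take B (24 @ 235); take D (18 @ 165); take 19/38 of E → 56.50. Capacity used 61/61.
2 item(s) taken whole; one partial (take 19/38 of E).

2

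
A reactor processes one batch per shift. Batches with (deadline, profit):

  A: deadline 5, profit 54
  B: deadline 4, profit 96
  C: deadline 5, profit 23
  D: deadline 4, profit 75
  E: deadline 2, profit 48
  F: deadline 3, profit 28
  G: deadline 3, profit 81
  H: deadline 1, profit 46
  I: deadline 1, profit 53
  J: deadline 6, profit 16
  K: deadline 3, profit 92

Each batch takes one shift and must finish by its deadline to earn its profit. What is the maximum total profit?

414

By profit: B(d4,96), K(d3,92), G(d3,81), D(d4,75), A(d5,54), I(d1,53), E(d2,48), H(d1,46), F(d3,28), C(d5,23), J(d6,16)
B→slot 4; K→slot 3; G→slot 2; D→slot 1; A→slot 5; I skipped; E skipped; H skipped; F skipped; C skipped; J→slot 6.
Profit = 75 + 81 + 92 + 96 + 54 + 16 = 414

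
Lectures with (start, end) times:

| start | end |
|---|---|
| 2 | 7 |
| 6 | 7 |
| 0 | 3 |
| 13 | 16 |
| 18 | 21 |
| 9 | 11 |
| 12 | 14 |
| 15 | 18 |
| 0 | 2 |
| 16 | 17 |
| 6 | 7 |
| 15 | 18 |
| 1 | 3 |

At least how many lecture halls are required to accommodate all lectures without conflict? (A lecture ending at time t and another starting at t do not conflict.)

3

Count concurrent intervals with a sweep; the peak is the room count.
starts: [0, 0, 1, 2, 6, 6, 9, 12, 13, 15, 15, 16, 18]
ends:   [2, 3, 3, 7, 7, 7, 11, 14, 16, 17, 18, 18, 21]
s0→1 s0→2 s1→3  — peak 3.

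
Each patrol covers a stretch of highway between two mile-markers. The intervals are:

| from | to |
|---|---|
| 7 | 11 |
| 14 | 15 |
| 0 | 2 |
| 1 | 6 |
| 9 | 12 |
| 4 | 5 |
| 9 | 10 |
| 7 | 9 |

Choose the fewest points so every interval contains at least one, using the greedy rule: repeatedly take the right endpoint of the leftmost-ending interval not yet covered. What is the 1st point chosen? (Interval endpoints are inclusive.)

Sort by right endpoint; whenever an interval is uncovered, place a point at its right end.
By right end: [0,2]  [4,5]  [1,6]  [7,9]  [9,10]  [7,11]  [9,12]  [14,15]
[0,2] uncovered → point at 2; [4,5] uncovered → point at 5; [7,9] uncovered → point at 9; [14,15] uncovered → point at 15.
Points: 2, 5, 9, 15 (4 total).

2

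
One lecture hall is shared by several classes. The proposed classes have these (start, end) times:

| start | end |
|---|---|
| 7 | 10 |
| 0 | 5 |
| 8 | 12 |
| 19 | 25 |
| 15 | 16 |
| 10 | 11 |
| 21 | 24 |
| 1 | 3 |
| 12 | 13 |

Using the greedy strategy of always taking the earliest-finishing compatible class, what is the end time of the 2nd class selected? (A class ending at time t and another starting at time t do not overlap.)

10

Sorted by end: (1,3)  (0,5)  (7,10)  (10,11)  (8,12)  (12,13)  (15,16)  (21,24)  (19,25)
take (1,3); take (7,10); take (10,11); take (12,13); take (15,16); take (21,24).
Selected: (1,3) (7,10) (10,11) (12,13) (15,16) (21,24)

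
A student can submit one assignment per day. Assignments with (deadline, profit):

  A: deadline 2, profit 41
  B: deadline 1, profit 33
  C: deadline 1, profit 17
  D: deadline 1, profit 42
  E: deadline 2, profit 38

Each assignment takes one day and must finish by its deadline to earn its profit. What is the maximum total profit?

83

Take jobs in profit order; each goes to the latest open slot no later than its deadline.
Profit order: D=42 A=41 E=38 B=33 C=17
Assign: D→slot 1, A→slot 2, E skipped, B skipped, C skipped.
Slots: [1:D] [2:A]
Profit = 42 + 41 = 83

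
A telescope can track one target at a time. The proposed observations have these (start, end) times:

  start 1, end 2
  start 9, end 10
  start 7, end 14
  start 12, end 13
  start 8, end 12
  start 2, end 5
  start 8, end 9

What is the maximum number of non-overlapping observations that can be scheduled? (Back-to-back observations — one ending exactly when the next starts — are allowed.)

By end time: (1,2), (2,5), (8,9), (9,10), (8,12), (12,13), (7,14).
Pick (1,2); next start ≥ 2 → (2,5); next start ≥ 5 → (8,9); next start ≥ 9 → (9,10); next start ≥ 10 → (12,13).
Selected 5 observations.

5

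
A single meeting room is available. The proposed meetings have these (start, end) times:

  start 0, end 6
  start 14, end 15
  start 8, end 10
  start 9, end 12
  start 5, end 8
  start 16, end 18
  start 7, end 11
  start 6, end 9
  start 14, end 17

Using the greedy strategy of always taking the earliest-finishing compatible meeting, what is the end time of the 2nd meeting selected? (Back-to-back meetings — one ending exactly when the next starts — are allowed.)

9

Sort by end time and greedily take each interval whose start is ≥ the last chosen end.
By end time: (0,6), (5,8), (6,9), (8,10), (7,11), (9,12), (14,15), (14,17), (16,18).
Pick (0,6); next start ≥ 6 → (6,9); next start ≥ 9 → (9,12); next start ≥ 12 → (14,15); next start ≥ 15 → (16,18).
Selected: (0,6) (6,9) (9,12) (14,15) (16,18)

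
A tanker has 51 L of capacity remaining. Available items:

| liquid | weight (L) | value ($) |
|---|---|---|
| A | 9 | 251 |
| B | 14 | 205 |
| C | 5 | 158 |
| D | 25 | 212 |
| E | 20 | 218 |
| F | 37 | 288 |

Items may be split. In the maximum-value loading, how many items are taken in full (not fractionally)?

4

Ratios (sorted): C 31.60, A 27.89, B 14.64, E 10.90, D 8.48, F 7.78
take C (5 @ 158); take A (9 @ 251); take B (14 @ 205); take E (20 @ 218); take 3/25 of D → 25.44. Capacity used 51/51.
4 item(s) taken whole; one partial (take 3/25 of D).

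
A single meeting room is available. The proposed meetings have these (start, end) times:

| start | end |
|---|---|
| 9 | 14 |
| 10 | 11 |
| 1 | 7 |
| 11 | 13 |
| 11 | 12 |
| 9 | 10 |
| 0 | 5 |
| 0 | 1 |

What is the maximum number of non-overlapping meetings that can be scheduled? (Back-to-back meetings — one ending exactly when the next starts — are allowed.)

5

Sorted by end: (0,1)  (0,5)  (1,7)  (9,10)  (10,11)  (11,12)  (11,13)  (9,14)
take (0,1); take (1,7); take (9,10); take (10,11); take (11,12); skip (11,13).
Selected 5 meetings.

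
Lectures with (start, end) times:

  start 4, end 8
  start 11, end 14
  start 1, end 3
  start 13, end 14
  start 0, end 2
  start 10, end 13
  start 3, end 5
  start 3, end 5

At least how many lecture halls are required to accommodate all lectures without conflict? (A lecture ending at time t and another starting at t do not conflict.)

3

Count concurrent intervals with a sweep; the peak is the room count.
starts: [0, 1, 3, 3, 4, 10, 11, 13]
ends:   [2, 3, 5, 5, 8, 13, 14, 14]
s0→1 s1→2 e2→1 e3→0 s3→1 s3→2 s4→3  — peak 3.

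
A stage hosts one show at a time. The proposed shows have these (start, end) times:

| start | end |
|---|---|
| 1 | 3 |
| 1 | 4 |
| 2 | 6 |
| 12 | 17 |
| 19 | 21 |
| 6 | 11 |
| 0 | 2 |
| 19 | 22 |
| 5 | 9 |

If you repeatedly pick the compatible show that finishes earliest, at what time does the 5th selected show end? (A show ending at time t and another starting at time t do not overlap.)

21

Order by finish time; keep every interval that doesn't clash with the previous kept one.
By end time: (0,2), (1,3), (1,4), (2,6), (5,9), (6,11), (12,17), (19,21), (19,22).
Pick (0,2); next start ≥ 2 → (2,6); next start ≥ 6 → (6,11); next start ≥ 11 → (12,17); next start ≥ 17 → (19,21).
Selected: (0,2) (2,6) (6,11) (12,17) (19,21)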